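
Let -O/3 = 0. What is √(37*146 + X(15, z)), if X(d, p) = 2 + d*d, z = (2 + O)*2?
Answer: √5629 ≈ 75.027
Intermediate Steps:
O = 0 (O = -3*0 = 0)
z = 4 (z = (2 + 0)*2 = 2*2 = 4)
X(d, p) = 2 + d²
√(37*146 + X(15, z)) = √(37*146 + (2 + 15²)) = √(5402 + (2 + 225)) = √(5402 + 227) = √5629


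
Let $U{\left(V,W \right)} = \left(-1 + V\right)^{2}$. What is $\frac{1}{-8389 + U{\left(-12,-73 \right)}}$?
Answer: $- \frac{1}{8220} \approx -0.00012165$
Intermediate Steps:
$\frac{1}{-8389 + U{\left(-12,-73 \right)}} = \frac{1}{-8389 + \left(-1 - 12\right)^{2}} = \frac{1}{-8389 + \left(-13\right)^{2}} = \frac{1}{-8389 + 169} = \frac{1}{-8220} = - \frac{1}{8220}$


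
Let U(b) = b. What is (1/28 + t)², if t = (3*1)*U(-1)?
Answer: 6889/784 ≈ 8.7870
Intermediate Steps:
t = -3 (t = (3*1)*(-1) = 3*(-1) = -3)
(1/28 + t)² = (1/28 - 3)² = (-83/28)² = 6889/784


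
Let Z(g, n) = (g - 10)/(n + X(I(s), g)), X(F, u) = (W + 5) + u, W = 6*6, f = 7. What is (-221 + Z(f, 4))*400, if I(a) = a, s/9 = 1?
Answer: -1149500/13 ≈ -88423.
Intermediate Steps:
s = 9 (s = 9*1 = 9)
W = 36
X(F, u) = 41 + u (X(F, u) = (36 + 5) + u = 41 + u)
Z(g, n) = (-10 + g)/(41 + g + n) (Z(g, n) = (g - 10)/(n + (41 + g)) = (-10 + g)/(41 + g + n))
(-221 + Z(f, 4))*400 = (-221 + (-10 + 7)/(41 + 7 + 4))*400 = (-221 - 3/52)*400 = -11495/52*400 = -1149500/13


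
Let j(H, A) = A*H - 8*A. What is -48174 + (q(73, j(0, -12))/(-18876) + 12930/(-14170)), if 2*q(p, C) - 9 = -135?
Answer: -33039701595/685828 ≈ -48175.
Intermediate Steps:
j(H, A) = -8*A + A*H
q(p, C) = -63 (q(p, C) = 9/2 + (½)*(-135) = 9/2 - 135/2 = -63)
-48174 + (q(73, j(0, -12))/(-18876) + 12930/(-14170)) = -48174 + (-63/(-18876) + 12930/(-14170)) = -48174 + (-63*(-1/18876) + 12930*(-1/14170)) = -48174 + (21/6292 - 1293/1417) = -48174 - 623523/685828 = -33039701595/685828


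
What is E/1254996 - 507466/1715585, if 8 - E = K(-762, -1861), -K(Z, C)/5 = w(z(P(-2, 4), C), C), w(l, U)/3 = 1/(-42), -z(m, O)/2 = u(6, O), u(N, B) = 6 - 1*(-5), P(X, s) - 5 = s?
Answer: -8915965634309/30142732377240 ≈ -0.29579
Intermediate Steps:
P(X, s) = 5 + s
u(N, B) = 11 (u(N, B) = 6 + 5 = 11)
z(m, O) = -22 (z(m, O) = -2*11 = -22)
w(l, U) = -1/14 (w(l, U) = 3/(-42) = 3*(-1/42) = -1/14)
K(Z, C) = 5/14 (K(Z, C) = -5*(-1/14) = 5/14)
E = 107/14 (E = 8 - 1*5/14 = 8 - 5/14 = 107/14 ≈ 7.6429)
E/1254996 - 507466/1715585 = (107/14)/1254996 - 507466/1715585 = (107/14)*(1/1254996) - 507466*1/1715585 = 107/17569944 - 507466/1715585 = -8915965634309/30142732377240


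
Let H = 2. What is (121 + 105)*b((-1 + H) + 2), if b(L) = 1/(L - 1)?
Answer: 113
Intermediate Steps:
b(L) = 1/(-1 + L)
(121 + 105)*b((-1 + H) + 2) = (121 + 105)/(-1 + ((-1 + 2) + 2)) = 226/(-1 + (1 + 2)) = 226/(-1 + 3) = 226/2 = 226*(½) = 113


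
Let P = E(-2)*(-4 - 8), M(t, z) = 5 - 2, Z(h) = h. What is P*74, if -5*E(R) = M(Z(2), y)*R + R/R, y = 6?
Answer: -888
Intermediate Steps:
M(t, z) = 3
E(R) = -1/5 - 3*R/5 (E(R) = -(3*R + R/R)/5 = -(3*R + 1)/5 = -(1 + 3*R)/5 = -1/5 - 3*R/5)
P = -12 (P = (-1/5 - 3/5*(-2))*(-4 - 8) = (-1/5 + 6/5)*(-12) = 1*(-12) = -12)
P*74 = -12*74 = -888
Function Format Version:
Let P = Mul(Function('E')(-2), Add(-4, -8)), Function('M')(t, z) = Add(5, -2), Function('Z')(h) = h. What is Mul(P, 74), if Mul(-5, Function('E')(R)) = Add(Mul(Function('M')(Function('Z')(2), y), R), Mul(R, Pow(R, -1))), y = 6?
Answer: -888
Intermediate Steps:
Function('M')(t, z) = 3
Function('E')(R) = Add(Rational(-1, 5), Mul(Rational(-3, 5), R)) (Function('E')(R) = Mul(Rational(-1, 5), Add(Mul(3, R), Mul(R, Pow(R, -1)))) = Mul(Rational(-1, 5), Add(Mul(3, R), 1)) = Mul(Rational(-1, 5), Add(1, Mul(3, R))) = Add(Rational(-1, 5), Mul(Rational(-3, 5), R)))
P = -12 (P = Mul(Add(Rational(-1, 5), Mul(Rational(-3, 5), -2)), Add(-4, -8)) = Mul(Add(Rational(-1, 5), Rational(6, 5)), -12) = Mul(1, -12) = -12)
Mul(P, 74) = Mul(-12, 74) = -888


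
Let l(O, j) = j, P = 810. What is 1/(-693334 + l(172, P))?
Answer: -1/692524 ≈ -1.4440e-6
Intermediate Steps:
1/(-693334 + l(172, P)) = 1/(-693334 + 810) = 1/(-692524) = -1/692524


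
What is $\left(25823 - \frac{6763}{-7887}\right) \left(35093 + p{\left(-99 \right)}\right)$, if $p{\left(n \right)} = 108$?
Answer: $\frac{7169484965564}{7887} \approx 9.0903 \cdot 10^{8}$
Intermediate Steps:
$\left(25823 - \frac{6763}{-7887}\right) \left(35093 + p{\left(-99 \right)}\right) = \left(25823 - \frac{6763}{-7887}\right) \left(35093 + 108\right) = \left(25823 - - \frac{6763}{7887}\right) 35201 = \left(25823 + \frac{6763}{7887}\right) 35201 = \frac{203672764}{7887} \cdot 35201 = \frac{7169484965564}{7887}$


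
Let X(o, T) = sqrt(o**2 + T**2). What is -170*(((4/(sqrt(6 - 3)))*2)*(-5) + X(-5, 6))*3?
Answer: -510*sqrt(61) + 6800*sqrt(3) ≈ 7794.7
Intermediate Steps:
X(o, T) = sqrt(T**2 + o**2)
-170*(((4/(sqrt(6 - 3)))*2)*(-5) + X(-5, 6))*3 = -170*(((4/(sqrt(6 - 3)))*2)*(-5) + sqrt(6**2 + (-5)**2))*3 = -170*(((4/(sqrt(3)))*2)*(-5) + sqrt(36 + 25))*3 = -170*(((4*(sqrt(3)/3))*2)*(-5) + sqrt(61))*3 = -170*(((4*sqrt(3)/3)*2)*(-5) + sqrt(61))*3 = -170*((8*sqrt(3)/3)*(-5) + sqrt(61))*3 = -170*(-40*sqrt(3)/3 + sqrt(61))*3 = -170*(sqrt(61) - 40*sqrt(3)/3)*3 = -170*(-40*sqrt(3) + 3*sqrt(61)) = -510*sqrt(61) + 6800*sqrt(3)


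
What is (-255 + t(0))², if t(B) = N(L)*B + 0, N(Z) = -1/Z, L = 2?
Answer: 65025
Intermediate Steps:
t(B) = -B/2 (t(B) = (-1/2)*B + 0 = (-1*½)*B + 0 = -B/2 + 0 = -B/2)
(-255 + t(0))² = (-255 - ½*0)² = (-255 + 0)² = (-255)² = 65025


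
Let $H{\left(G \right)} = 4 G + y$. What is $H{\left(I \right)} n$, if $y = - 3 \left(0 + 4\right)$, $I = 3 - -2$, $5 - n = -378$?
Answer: $3064$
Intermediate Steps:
$n = 383$ ($n = 5 - -378 = 5 + 378 = 383$)
$I = 5$ ($I = 3 + 2 = 5$)
$y = -12$ ($y = \left(-3\right) 4 = -12$)
$H{\left(G \right)} = -12 + 4 G$ ($H{\left(G \right)} = 4 G - 12 = -12 + 4 G$)
$H{\left(I \right)} n = \left(-12 + 4 \cdot 5\right) 383 = \left(-12 + 20\right) 383 = 8 \cdot 383 = 3064$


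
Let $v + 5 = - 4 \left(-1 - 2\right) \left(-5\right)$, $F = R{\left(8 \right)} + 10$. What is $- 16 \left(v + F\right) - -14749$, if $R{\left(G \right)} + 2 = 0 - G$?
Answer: $15789$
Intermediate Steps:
$R{\left(G \right)} = -2 - G$ ($R{\left(G \right)} = -2 + \left(0 - G\right) = -2 - G$)
$F = 0$ ($F = \left(-2 - 8\right) + 10 = -10 + 10 = 0$)
$v = -65$ ($v = -5 + - 4 \left(-1 - 2\right) \left(-5\right) = -5 + \left(-4\right) \left(-3\right) \left(-5\right) = -5 + 12 \left(-5\right) = -5 - 60 = -65$)
$- 16 \left(v + F\right) - -14749 = - 16 \left(-65 + 0\right) - -14749 = \left(-16\right) \left(-65\right) + 14749 = 1040 + 14749 = 15789$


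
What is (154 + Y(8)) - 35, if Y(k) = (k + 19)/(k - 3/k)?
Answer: 7475/61 ≈ 122.54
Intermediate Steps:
Y(k) = (19 + k)/(k - 3/k)
(154 + Y(8)) - 35 = (154 + 8*(19 + 8)/(-3 + 8²)) - 35 = (154 + 8*27/(-3 + 64)) - 35 = (154 + 8*27/61) - 35 = (154 + 8*(1/61)*27) - 35 = (154 + 216/61) - 35 = 9610/61 - 35 = 7475/61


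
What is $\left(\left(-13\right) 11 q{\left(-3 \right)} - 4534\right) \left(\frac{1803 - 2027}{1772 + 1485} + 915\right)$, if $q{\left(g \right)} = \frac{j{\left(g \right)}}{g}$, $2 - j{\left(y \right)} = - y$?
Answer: $- \frac{40959151595}{9771} \approx -4.1919 \cdot 10^{6}$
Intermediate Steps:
$j{\left(y \right)} = 2 + y$ ($j{\left(y \right)} = 2 - - y = 2 + y$)
$q{\left(g \right)} = \frac{2 + g}{g}$
$\left(\left(-13\right) 11 q{\left(-3 \right)} - 4534\right) \left(\frac{1803 - 2027}{1772 + 1485} + 915\right) = \left(\left(-13\right) 11 \frac{2 - 3}{-3} - 4534\right) \left(\frac{1803 - 2027}{1772 + 1485} + 915\right) = \left(- 143 \left(\left(- \frac{1}{3}\right) \left(-1\right)\right) - 4534\right) \left(- \frac{224}{3257} + 915\right) = \left(\left(-143\right) \frac{1}{3} - 4534\right) \left(\left(-224\right) \frac{1}{3257} + 915\right) = \left(- \frac{143}{3} - 4534\right) \left(- \frac{224}{3257} + 915\right) = \left(- \frac{13745}{3}\right) \frac{2979931}{3257} = - \frac{40959151595}{9771}$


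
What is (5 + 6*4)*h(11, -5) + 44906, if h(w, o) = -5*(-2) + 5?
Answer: 45341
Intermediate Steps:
h(w, o) = 15 (h(w, o) = 10 + 5 = 15)
(5 + 6*4)*h(11, -5) + 44906 = (5 + 6*4)*15 + 44906 = (5 + 24)*15 + 44906 = 29*15 + 44906 = 435 + 44906 = 45341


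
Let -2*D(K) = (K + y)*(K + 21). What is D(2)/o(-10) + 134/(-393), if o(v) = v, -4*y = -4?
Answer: 24437/7860 ≈ 3.1090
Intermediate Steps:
y = 1 (y = -¼*(-4) = 1)
D(K) = -(1 + K)*(21 + K)/2 (D(K) = -(K + 1)*(K + 21)/2 = -(1 + K)*(21 + K)/2)
D(2)/o(-10) + 134/(-393) = (-21/2 - 11*2 - ½*2²)/(-10) + 134/(-393) = (-21/2 - 22 - ½*4)*(-⅒) + 134*(-1/393) = (-21/2 - 22 - 2)*(-⅒) - 134/393 = -69/2*(-⅒) - 134/393 = 69/20 - 134/393 = 24437/7860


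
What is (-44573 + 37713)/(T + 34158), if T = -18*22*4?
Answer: -3430/16287 ≈ -0.21060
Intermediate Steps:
T = -1584 (T = -396*4 = -1584)
(-44573 + 37713)/(T + 34158) = (-44573 + 37713)/(-1584 + 34158) = -6860/32574 = -6860*1/32574 = -3430/16287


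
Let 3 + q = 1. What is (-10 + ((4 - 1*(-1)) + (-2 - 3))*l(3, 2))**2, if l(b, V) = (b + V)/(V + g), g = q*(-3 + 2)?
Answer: 100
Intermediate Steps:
q = -2 (q = -3 + 1 = -2)
g = 2 (g = -2*(-3 + 2) = -2*(-1) = 2)
l(b, V) = (V + b)/(2 + V) (l(b, V) = (b + V)/(V + 2) = (V + b)/(2 + V))
(-10 + ((4 - 1*(-1)) + (-2 - 3))*l(3, 2))**2 = (-10 + ((4 - 1*(-1)) + (-2 - 3))*((2 + 3)/(2 + 2)))**2 = (-10 + ((4 + 1) - 5)*(5/4))**2 = (-10 + (5 - 5)*((1/4)*5))**2 = (-10 + 0*(5/4))**2 = (-10 + 0)**2 = (-10)**2 = 100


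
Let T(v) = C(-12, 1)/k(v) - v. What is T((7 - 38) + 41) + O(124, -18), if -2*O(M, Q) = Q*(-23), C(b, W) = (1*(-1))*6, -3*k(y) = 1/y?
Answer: -37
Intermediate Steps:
k(y) = -1/(3*y)
C(b, W) = -6 (C(b, W) = -1*6 = -6)
O(M, Q) = 23*Q/2 (O(M, Q) = -Q*(-23)/2 = -(-23)*Q/2 = 23*Q/2)
T(v) = 17*v (T(v) = -6*(-3*v) - v = -(-18)*v - v = 18*v - v = 17*v)
T((7 - 38) + 41) + O(124, -18) = 17*((7 - 38) + 41) + (23/2)*(-18) = 17*(-31 + 41) - 207 = 17*10 - 207 = 170 - 207 = -37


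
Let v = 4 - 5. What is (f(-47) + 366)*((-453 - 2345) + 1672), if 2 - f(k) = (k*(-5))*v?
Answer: -678978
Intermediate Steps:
v = -1
f(k) = 2 - 5*k (f(k) = 2 - k*(-5)*(-1) = 2 - (-5*k)*(-1) = 2 - 5*k)
(f(-47) + 366)*((-453 - 2345) + 1672) = ((2 - 5*(-47)) + 366)*((-453 - 2345) + 1672) = ((2 + 235) + 366)*(-2798 + 1672) = (237 + 366)*(-1126) = 603*(-1126) = -678978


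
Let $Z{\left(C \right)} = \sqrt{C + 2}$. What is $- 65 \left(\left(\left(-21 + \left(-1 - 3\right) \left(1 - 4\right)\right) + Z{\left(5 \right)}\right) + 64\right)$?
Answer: $-3575 - 65 \sqrt{7} \approx -3747.0$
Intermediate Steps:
$Z{\left(C \right)} = \sqrt{2 + C}$
$- 65 \left(\left(\left(-21 + \left(-1 - 3\right) \left(1 - 4\right)\right) + Z{\left(5 \right)}\right) + 64\right) = - 65 \left(\left(\left(-21 + \left(-1 - 3\right) \left(1 - 4\right)\right) + \sqrt{2 + 5}\right) + 64\right) = - 65 \left(\left(\left(-21 - -12\right) + \sqrt{7}\right) + 64\right) = - 65 \left(\left(\left(-21 + 12\right) + \sqrt{7}\right) + 64\right) = - 65 \left(\left(-9 + \sqrt{7}\right) + 64\right) = - 65 \left(55 + \sqrt{7}\right) = -3575 - 65 \sqrt{7}$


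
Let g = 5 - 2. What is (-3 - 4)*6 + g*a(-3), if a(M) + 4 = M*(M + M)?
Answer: 0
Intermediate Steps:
a(M) = -4 + 2*M² (a(M) = -4 + M*(M + M) = -4 + M*(2*M) = -4 + 2*M²)
g = 3
(-3 - 4)*6 + g*a(-3) = (-3 - 4)*6 + 3*(-4 + 2*(-3)²) = -7*6 + 3*(-4 + 2*9) = -42 + 3*(-4 + 18) = -42 + 3*14 = -42 + 42 = 0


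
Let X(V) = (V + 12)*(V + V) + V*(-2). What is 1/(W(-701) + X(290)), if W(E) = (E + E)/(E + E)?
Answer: 1/174581 ≈ 5.7280e-6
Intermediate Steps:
W(E) = 1 (W(E) = (2*E)/((2*E)) = (2*E)*(1/(2*E)) = 1)
X(V) = -2*V + 2*V*(12 + V) (X(V) = (12 + V)*(2*V) - 2*V = 2*V*(12 + V) - 2*V = -2*V + 2*V*(12 + V))
1/(W(-701) + X(290)) = 1/(1 + 2*290*(11 + 290)) = 1/(1 + 2*290*301) = 1/(1 + 174580) = 1/174581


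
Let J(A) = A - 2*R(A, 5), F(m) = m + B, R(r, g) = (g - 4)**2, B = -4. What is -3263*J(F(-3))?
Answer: 29367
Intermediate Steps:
R(r, g) = (-4 + g)**2
F(m) = -4 + m (F(m) = m - 4 = -4 + m)
J(A) = -2 + A (J(A) = A - 2*(-4 + 5)**2 = A - 2*1**2 = A - 2*1 = A - 2 = -2 + A)
-3263*J(F(-3)) = -3263*(-2 + (-4 - 3)) = -3263*(-2 - 7) = -3263*(-9) = 29367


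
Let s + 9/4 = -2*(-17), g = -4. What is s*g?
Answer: -127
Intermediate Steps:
s = 127/4 (s = -9/4 - 2*(-17) = -9/4 + 34 = 127/4 ≈ 31.750)
s*g = (127/4)*(-4) = -127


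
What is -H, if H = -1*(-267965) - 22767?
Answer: -245198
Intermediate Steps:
H = 245198 (H = 267965 - 22767 = 245198)
-H = -1*245198 = -245198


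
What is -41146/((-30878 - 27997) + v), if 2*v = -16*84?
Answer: 41146/59547 ≈ 0.69098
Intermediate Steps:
v = -672 (v = (-16*84)/2 = (½)*(-1344) = -672)
-41146/((-30878 - 27997) + v) = -41146/((-30878 - 27997) - 672) = -41146/(-58875 - 672) = -41146/(-59547) = -41146*(-1/59547) = 41146/59547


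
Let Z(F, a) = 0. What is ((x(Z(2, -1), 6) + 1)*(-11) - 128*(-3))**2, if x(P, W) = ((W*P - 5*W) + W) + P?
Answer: 405769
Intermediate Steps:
x(P, W) = P - 4*W + P*W (x(P, W) = ((P*W - 5*W) + W) + P = ((-5*W + P*W) + W) + P = (-4*W + P*W) + P = P - 4*W + P*W)
((x(Z(2, -1), 6) + 1)*(-11) - 128*(-3))**2 = (((0 - 4*6 + 0*6) + 1)*(-11) - 128*(-3))**2 = (((0 - 24 + 0) + 1)*(-11) + 384)**2 = ((-24 + 1)*(-11) + 384)**2 = (-23*(-11) + 384)**2 = (253 + 384)**2 = 637**2 = 405769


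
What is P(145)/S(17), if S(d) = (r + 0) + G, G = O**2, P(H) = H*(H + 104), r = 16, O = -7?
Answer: 7221/13 ≈ 555.46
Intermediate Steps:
P(H) = H*(104 + H)
G = 49 (G = (-7)**2 = 49)
S(d) = 65 (S(d) = (16 + 0) + 49 = 16 + 49 = 65)
P(145)/S(17) = (145*(104 + 145))/65 = (145*249)*(1/65) = 36105*(1/65) = 7221/13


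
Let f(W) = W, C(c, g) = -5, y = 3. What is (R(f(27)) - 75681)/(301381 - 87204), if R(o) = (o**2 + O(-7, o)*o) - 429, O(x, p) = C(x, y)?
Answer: -75516/214177 ≈ -0.35259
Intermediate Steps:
O(x, p) = -5
R(o) = -429 + o**2 - 5*o (R(o) = (o**2 - 5*o) - 429 = -429 + o**2 - 5*o)
(R(f(27)) - 75681)/(301381 - 87204) = ((-429 + 27**2 - 5*27) - 75681)/(301381 - 87204) = ((-429 + 729 - 135) - 75681)/214177 = (165 - 75681)*(1/214177) = -75516*1/214177 = -75516/214177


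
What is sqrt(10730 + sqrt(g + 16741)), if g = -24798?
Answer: sqrt(10730 + I*sqrt(8057)) ≈ 103.59 + 0.4333*I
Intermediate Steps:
sqrt(10730 + sqrt(g + 16741)) = sqrt(10730 + sqrt(-24798 + 16741)) = sqrt(10730 + sqrt(-8057)) = sqrt(10730 + I*sqrt(8057))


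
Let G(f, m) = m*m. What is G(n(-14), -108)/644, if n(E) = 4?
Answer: 2916/161 ≈ 18.112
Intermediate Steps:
G(f, m) = m²
G(n(-14), -108)/644 = (-108)²/644 = 11664*(1/644) = 2916/161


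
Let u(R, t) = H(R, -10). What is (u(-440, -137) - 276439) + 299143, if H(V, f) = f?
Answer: 22694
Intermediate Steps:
u(R, t) = -10
(u(-440, -137) - 276439) + 299143 = (-10 - 276439) + 299143 = -276449 + 299143 = 22694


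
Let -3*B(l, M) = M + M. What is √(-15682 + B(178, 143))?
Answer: 2*I*√35499/3 ≈ 125.61*I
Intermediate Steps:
B(l, M) = -2*M/3 (B(l, M) = -(M + M)/3 = -2*M/3)
√(-15682 + B(178, 143)) = √(-15682 - ⅔*143) = √(-15682 - 286/3) = √(-47332/3) = 2*I*√35499/3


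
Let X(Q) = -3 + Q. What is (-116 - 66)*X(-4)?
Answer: 1274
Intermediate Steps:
(-116 - 66)*X(-4) = (-116 - 66)*(-3 - 4) = -182*(-7) = 1274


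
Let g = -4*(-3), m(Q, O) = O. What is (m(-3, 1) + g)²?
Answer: 169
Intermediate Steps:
g = 12
(m(-3, 1) + g)² = (1 + 12)² = 13² = 169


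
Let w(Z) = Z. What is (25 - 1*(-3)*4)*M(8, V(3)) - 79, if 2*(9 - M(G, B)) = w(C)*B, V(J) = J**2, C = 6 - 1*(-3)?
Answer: -2489/2 ≈ -1244.5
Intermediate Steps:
C = 9 (C = 6 + 3 = 9)
M(G, B) = 9 - 9*B/2
(25 - 1*(-3)*4)*M(8, V(3)) - 79 = (25 - 1*(-3)*4)*(9 - 9/2*3**2) - 79 = (25 + 3*4)*(9 - 9/2*9) - 79 = (25 + 12)*(9 - 81/2) - 79 = 37*(-63/2) - 79 = -2331/2 - 79 = -2489/2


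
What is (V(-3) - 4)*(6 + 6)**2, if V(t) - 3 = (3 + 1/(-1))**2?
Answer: 432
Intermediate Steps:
V(t) = 7 (V(t) = 3 + (3 + 1/(-1))**2 = 3 + (3 - 1)**2 = 3 + 2**2 = 3 + 4 = 7)
(V(-3) - 4)*(6 + 6)**2 = (7 - 4)*(6 + 6)**2 = 3*12**2 = 3*144 = 432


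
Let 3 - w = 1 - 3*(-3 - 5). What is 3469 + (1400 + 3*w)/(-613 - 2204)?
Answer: 9770839/2817 ≈ 3468.5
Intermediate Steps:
w = -22 (w = 3 - (1 - 3*(-3 - 5)) = 3 - (1 - 3*(-8)) = 3 - (1 - 1*(-24)) = 3 - (1 + 24) = 3 - 1*25 = 3 - 25 = -22)
3469 + (1400 + 3*w)/(-613 - 2204) = 3469 + (1400 + 3*(-22))/(-613 - 2204) = 3469 + (1400 - 66)/(-2817) = 3469 + 1334*(-1/2817) = 3469 - 1334/2817 = 9770839/2817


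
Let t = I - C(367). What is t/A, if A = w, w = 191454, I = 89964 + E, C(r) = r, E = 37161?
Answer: 63379/95727 ≈ 0.66208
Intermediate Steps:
I = 127125 (I = 89964 + 37161 = 127125)
A = 191454
t = 126758 (t = 127125 - 1*367 = 127125 - 367 = 126758)
t/A = 126758/191454 = 126758*(1/191454) = 63379/95727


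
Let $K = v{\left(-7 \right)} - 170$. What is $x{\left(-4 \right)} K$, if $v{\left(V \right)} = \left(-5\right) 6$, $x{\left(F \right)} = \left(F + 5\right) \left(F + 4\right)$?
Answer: $0$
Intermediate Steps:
$x{\left(F \right)} = \left(4 + F\right) \left(5 + F\right)$ ($x{\left(F \right)} = \left(5 + F\right) \left(4 + F\right) = \left(4 + F\right) \left(5 + F\right)$)
$v{\left(V \right)} = -30$
$K = -200$ ($K = -30 - 170 = -200$)
$x{\left(-4 \right)} K = \left(20 + \left(-4\right)^{2} + 9 \left(-4\right)\right) \left(-200\right) = \left(20 + 16 - 36\right) \left(-200\right) = 0 \left(-200\right) = 0$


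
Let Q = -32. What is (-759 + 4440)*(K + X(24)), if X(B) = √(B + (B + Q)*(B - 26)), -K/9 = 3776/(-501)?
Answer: 41698368/167 + 7362*√10 ≈ 2.7297e+5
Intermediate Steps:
K = 11328/167 (K = -33984/(-501) = -33984*(-1)/501 = -9*(-3776/501) = 11328/167 ≈ 67.832)
X(B) = √(B + (-32 + B)*(-26 + B)) (X(B) = √(B + (B - 32)*(B - 26)) = √(B + (-32 + B)*(-26 + B)))
(-759 + 4440)*(K + X(24)) = (-759 + 4440)*(11328/167 + √(832 + 24² - 57*24)) = 3681*(11328/167 + √(832 + 576 - 1368)) = 3681*(11328/167 + √40) = 3681*(11328/167 + 2*√10) = 41698368/167 + 7362*√10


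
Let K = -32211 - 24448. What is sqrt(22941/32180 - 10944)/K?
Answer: -3*I*sqrt(314787422895)/911643310 ≈ -0.0018463*I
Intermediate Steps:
K = -56659
sqrt(22941/32180 - 10944)/K = sqrt(22941/32180 - 10944)/(-56659) = sqrt(22941*(1/32180) - 10944)*(-1/56659) = sqrt(22941/32180 - 10944)*(-1/56659) = sqrt(-352154979/32180)*(-1/56659) = (3*I*sqrt(314787422895)/16090)*(-1/56659) = -3*I*sqrt(314787422895)/911643310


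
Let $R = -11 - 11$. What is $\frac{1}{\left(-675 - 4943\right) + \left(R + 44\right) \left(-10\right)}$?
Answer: $- \frac{1}{5838} \approx -0.00017129$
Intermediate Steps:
$R = -22$
$\frac{1}{\left(-675 - 4943\right) + \left(R + 44\right) \left(-10\right)} = \frac{1}{\left(-675 - 4943\right) + \left(-22 + 44\right) \left(-10\right)} = \frac{1}{\left(-675 - 4943\right) + 22 \left(-10\right)} = \frac{1}{-5618 - 220} = \frac{1}{-5838} = - \frac{1}{5838}$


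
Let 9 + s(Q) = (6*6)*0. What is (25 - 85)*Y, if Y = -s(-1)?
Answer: -540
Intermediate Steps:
s(Q) = -9 (s(Q) = -9 + (6*6)*0 = -9 + 36*0 = -9 + 0 = -9)
Y = 9 (Y = -1*(-9) = 9)
(25 - 85)*Y = (25 - 85)*9 = -60*9 = -540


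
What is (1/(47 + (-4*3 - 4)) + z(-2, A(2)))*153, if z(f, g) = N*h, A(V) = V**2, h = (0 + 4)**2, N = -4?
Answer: -303399/31 ≈ -9787.1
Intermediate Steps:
h = 16 (h = 4**2 = 16)
z(f, g) = -64 (z(f, g) = -4*16 = -64)
(1/(47 + (-4*3 - 4)) + z(-2, A(2)))*153 = (1/(47 + (-4*3 - 4)) - 64)*153 = (1/(47 + (-12 - 4)) - 64)*153 = (1/(47 - 16) - 64)*153 = (1/31 - 64)*153 = -1983/31*153 = -303399/31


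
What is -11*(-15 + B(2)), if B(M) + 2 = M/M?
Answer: 176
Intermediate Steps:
B(M) = -1 (B(M) = -2 + M/M = -2 + 1 = -1)
-11*(-15 + B(2)) = -11*(-15 - 1) = -11*(-16) = 176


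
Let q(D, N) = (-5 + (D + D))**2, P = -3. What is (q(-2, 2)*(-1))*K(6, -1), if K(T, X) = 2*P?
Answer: 486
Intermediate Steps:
q(D, N) = (-5 + 2*D)**2
K(T, X) = -6 (K(T, X) = 2*(-3) = -6)
(q(-2, 2)*(-1))*K(6, -1) = ((-5 + 2*(-2))**2*(-1))*(-6) = ((-5 - 4)**2*(-1))*(-6) = ((-9)**2*(-1))*(-6) = (81*(-1))*(-6) = -81*(-6) = 486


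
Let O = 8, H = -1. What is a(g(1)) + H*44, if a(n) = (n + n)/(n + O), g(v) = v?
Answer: -394/9 ≈ -43.778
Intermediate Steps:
a(n) = 2*n/(8 + n) (a(n) = (n + n)/(n + 8) = (2*n)/(8 + n) = 2*n/(8 + n))
a(g(1)) + H*44 = 2*1/(8 + 1) - 1*44 = 2*1/9 - 44 = 2*1*(⅑) - 44 = 2/9 - 44 = -394/9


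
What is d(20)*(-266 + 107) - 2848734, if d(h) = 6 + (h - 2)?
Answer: -2852550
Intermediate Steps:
d(h) = 4 + h (d(h) = 6 + (-2 + h) = 4 + h)
d(20)*(-266 + 107) - 2848734 = (4 + 20)*(-266 + 107) - 2848734 = 24*(-159) - 2848734 = -3816 - 2848734 = -2852550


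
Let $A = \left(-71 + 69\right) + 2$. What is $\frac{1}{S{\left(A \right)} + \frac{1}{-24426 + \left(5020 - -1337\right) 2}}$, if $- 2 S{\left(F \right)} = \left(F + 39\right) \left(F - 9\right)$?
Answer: $\frac{11712}{2055455} \approx 0.005698$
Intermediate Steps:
$A = 0$ ($A = -2 + 2 = 0$)
$S{\left(F \right)} = - \frac{\left(-9 + F\right) \left(39 + F\right)}{2}$ ($S{\left(F \right)} = - \frac{\left(F + 39\right) \left(F - 9\right)}{2} = - \frac{\left(39 + F\right) \left(-9 + F\right)}{2} = - \frac{\left(-9 + F\right) \left(39 + F\right)}{2}$)
$\frac{1}{S{\left(A \right)} + \frac{1}{-24426 + \left(5020 - -1337\right) 2}} = \frac{1}{\left(\frac{351}{2} - 0 - \frac{0^{2}}{2}\right) + \frac{1}{-24426 + \left(5020 - -1337\right) 2}} = \frac{1}{\left(\frac{351}{2} + 0 - 0\right) + \frac{1}{-24426 + \left(5020 + 1337\right) 2}} = \frac{1}{\left(\frac{351}{2} + 0 + 0\right) + \frac{1}{-24426 + 6357 \cdot 2}} = \frac{1}{\frac{351}{2} + \frac{1}{-24426 + 12714}} = \frac{1}{\frac{351}{2} + \frac{1}{-11712}} = \frac{1}{\frac{351}{2} - \frac{1}{11712}} = \frac{1}{\frac{2055455}{11712}} = \frac{11712}{2055455}$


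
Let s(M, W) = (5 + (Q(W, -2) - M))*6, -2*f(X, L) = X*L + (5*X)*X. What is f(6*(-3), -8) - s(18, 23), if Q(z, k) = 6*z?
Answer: -1632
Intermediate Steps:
f(X, L) = -5*X²/2 - L*X/2 (f(X, L) = -(X*L + (5*X)*X)/2 = -(L*X + 5*X²)/2 = -(5*X² + L*X)/2 = -5*X²/2 - L*X/2)
s(M, W) = 30 - 6*M + 36*W (s(M, W) = (5 + (6*W - M))*6 = (5 + (-M + 6*W))*6 = (5 - M + 6*W)*6 = 30 - 6*M + 36*W)
f(6*(-3), -8) - s(18, 23) = -6*(-3)*(-8 + 5*(6*(-3)))/2 - (30 - 6*18 + 36*23) = -½*(-18)*(-8 + 5*(-18)) - (30 - 108 + 828) = -½*(-18)*(-8 - 90) - 1*750 = -½*(-18)*(-98) - 750 = -882 - 750 = -1632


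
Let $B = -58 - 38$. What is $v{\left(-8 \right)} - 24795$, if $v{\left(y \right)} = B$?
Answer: $-24891$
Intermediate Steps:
$B = -96$ ($B = -58 - 38 = -96$)
$v{\left(y \right)} = -96$
$v{\left(-8 \right)} - 24795 = -96 - 24795 = -24891$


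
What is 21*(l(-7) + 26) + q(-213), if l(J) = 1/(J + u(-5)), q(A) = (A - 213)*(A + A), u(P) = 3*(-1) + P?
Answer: 910103/5 ≈ 1.8202e+5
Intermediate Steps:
u(P) = -3 + P
q(A) = 2*A*(-213 + A) (q(A) = (-213 + A)*(2*A) = 2*A*(-213 + A))
l(J) = 1/(-8 + J) (l(J) = 1/(J + (-3 - 5)) = 1/(J - 8) = 1/(-8 + J))
21*(l(-7) + 26) + q(-213) = 21*(1/(-8 - 7) + 26) + 2*(-213)*(-213 - 213) = 21*(1/(-15) + 26) + 2*(-213)*(-426) = 21*(-1/15 + 26) + 181476 = 21*(389/15) + 181476 = 2723/5 + 181476 = 910103/5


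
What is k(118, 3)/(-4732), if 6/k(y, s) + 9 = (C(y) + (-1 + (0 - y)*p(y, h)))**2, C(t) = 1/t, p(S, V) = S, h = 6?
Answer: -20886/3194027258376955 ≈ -6.5391e-12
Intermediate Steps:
k(y, s) = 6/(-9 + (-1 + 1/y - y**2)**2) (k(y, s) = 6/(-9 + (1/y + (-1 + (0 - y)*y))**2) = 6/(-9 + (1/y + (-1 + (-y)*y))**2) = 6/(-9 + (1/y + (-1 - y**2))**2) = 6/(-9 + (-1 + 1/y - y**2)**2))
k(118, 3)/(-4732) = (6*118**2/((-1 + 118 + 118**3)**2 - 9*118**2))/(-4732) = (6*13924/((-1 + 118 + 1643032)**2 - 9*13924))*(-1/4732) = (6*13924/(1643149**2 - 125316))*(-1/4732) = (6*13924/(2699938636201 - 125316))*(-1/4732) = (6*13924/2699938510885)*(-1/4732) = (6*13924*(1/2699938510885))*(-1/4732) = (83544/2699938510885)*(-1/4732) = -20886/3194027258376955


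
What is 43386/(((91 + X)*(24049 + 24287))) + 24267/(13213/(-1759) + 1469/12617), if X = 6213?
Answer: -4558504894614266779/1389177355372800 ≈ -3281.4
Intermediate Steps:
43386/(((91 + X)*(24049 + 24287))) + 24267/(13213/(-1759) + 1469/12617) = 43386/(((91 + 6213)*(24049 + 24287))) + 24267/(13213/(-1759) + 1469/12617) = 43386/((6304*48336)) + 24267/(13213*(-1/1759) + 1469*(1/12617)) = 43386/304710144 + 24267/(-13213/1759 + 1469/12617) = 43386*(1/304710144) + 24267/(-164124450/22193303) = 7231/50785024 + 24267*(-22193303/164124450) = 7231/50785024 - 179521627967/54708150 = -4558504894614266779/1389177355372800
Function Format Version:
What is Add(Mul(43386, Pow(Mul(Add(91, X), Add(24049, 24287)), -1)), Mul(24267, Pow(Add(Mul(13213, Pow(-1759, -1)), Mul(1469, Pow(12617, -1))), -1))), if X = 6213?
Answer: Rational(-4558504894614266779, 1389177355372800) ≈ -3281.4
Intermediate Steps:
Add(Mul(43386, Pow(Mul(Add(91, X), Add(24049, 24287)), -1)), Mul(24267, Pow(Add(Mul(13213, Pow(-1759, -1)), Mul(1469, Pow(12617, -1))), -1))) = Add(Mul(43386, Pow(Mul(Add(91, 6213), Add(24049, 24287)), -1)), Mul(24267, Pow(Add(Mul(13213, Pow(-1759, -1)), Mul(1469, Pow(12617, -1))), -1))) = Add(Mul(43386, Pow(Mul(6304, 48336), -1)), Mul(24267, Pow(Add(Mul(13213, Rational(-1, 1759)), Mul(1469, Rational(1, 12617))), -1))) = Add(Mul(43386, Pow(304710144, -1)), Mul(24267, Pow(Add(Rational(-13213, 1759), Rational(1469, 12617)), -1))) = Add(Mul(43386, Rational(1, 304710144)), Mul(24267, Pow(Rational(-164124450, 22193303), -1))) = Add(Rational(7231, 50785024), Mul(24267, Rational(-22193303, 164124450))) = Add(Rational(7231, 50785024), Rational(-179521627967, 54708150)) = Rational(-4558504894614266779, 1389177355372800)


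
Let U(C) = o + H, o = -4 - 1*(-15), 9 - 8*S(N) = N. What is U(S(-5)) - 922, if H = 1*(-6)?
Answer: -917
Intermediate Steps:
S(N) = 9/8 - N/8
H = -6
o = 11 (o = -4 + 15 = 11)
U(C) = 5 (U(C) = 11 - 6 = 5)
U(S(-5)) - 922 = 5 - 922 = -917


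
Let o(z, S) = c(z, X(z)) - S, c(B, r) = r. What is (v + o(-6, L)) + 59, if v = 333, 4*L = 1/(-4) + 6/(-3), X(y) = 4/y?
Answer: 18811/48 ≈ 391.90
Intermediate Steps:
L = -9/16 (L = (1/(-4) + 6/(-3))/4 = (1*(-1/4) + 6*(-1/3))/4 = (-1/4 - 2)/4 = (1/4)*(-9/4) = -9/16 ≈ -0.56250)
o(z, S) = -S + 4/z (o(z, S) = 4/z - S = -S + 4/z)
(v + o(-6, L)) + 59 = (333 + (-1*(-9/16) + 4/(-6))) + 59 = (333 + (9/16 + 4*(-1/6))) + 59 = (333 + (9/16 - 2/3)) + 59 = (333 - 5/48) + 59 = 15979/48 + 59 = 18811/48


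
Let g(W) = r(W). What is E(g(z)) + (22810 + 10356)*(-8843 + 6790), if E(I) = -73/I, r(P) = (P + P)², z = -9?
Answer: -22061094625/324 ≈ -6.8090e+7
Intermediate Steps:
r(P) = 4*P² (r(P) = (2*P)² = 4*P²)
g(W) = 4*W²
E(g(z)) + (22810 + 10356)*(-8843 + 6790) = -73/(4*(-9)²) + (22810 + 10356)*(-8843 + 6790) = -73/(4*81) + 33166*(-2053) = -73/324 - 68089798 = -22061094625/324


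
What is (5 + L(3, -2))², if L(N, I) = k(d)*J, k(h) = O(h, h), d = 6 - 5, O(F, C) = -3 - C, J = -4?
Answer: 441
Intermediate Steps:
d = 1
k(h) = -3 - h
L(N, I) = 16 (L(N, I) = (-3 - 1*1)*(-4) = (-3 - 1)*(-4) = -4*(-4) = 16)
(5 + L(3, -2))² = (5 + 16)² = 21² = 441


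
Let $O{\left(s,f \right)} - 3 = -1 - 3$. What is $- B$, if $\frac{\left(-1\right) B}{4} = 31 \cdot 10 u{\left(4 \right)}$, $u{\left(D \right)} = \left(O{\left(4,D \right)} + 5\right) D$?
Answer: $19840$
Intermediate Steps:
$O{\left(s,f \right)} = -1$ ($O{\left(s,f \right)} = 3 - 4 = -1$)
$u{\left(D \right)} = 4 D$ ($u{\left(D \right)} = \left(-1 + 5\right) D = 4 D$)
$B = -19840$ ($B = - 4 \cdot 31 \cdot 10 \cdot 4 \cdot 4 = - 4 \cdot 310 \cdot 16 = \left(-4\right) 4960 = -19840$)
$- B = \left(-1\right) \left(-19840\right) = 19840$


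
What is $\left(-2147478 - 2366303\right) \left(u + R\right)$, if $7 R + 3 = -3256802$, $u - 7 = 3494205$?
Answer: $- \frac{95704249619299}{7} \approx -1.3672 \cdot 10^{13}$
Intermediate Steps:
$u = 3494212$ ($u = 7 + 3494205 = 3494212$)
$R = - \frac{3256805}{7}$ ($R = - \frac{3}{7} + \frac{1}{7} \left(-3256802\right) = - \frac{3}{7} - \frac{3256802}{7} = - \frac{3256805}{7} \approx -4.6526 \cdot 10^{5}$)
$\left(-2147478 - 2366303\right) \left(u + R\right) = \left(-2147478 - 2366303\right) \left(3494212 - \frac{3256805}{7}\right) = \left(-4513781\right) \frac{21202679}{7} = - \frac{95704249619299}{7}$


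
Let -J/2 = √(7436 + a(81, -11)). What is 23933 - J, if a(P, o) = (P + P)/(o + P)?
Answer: 23933 + 2*√9111935/35 ≈ 24106.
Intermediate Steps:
a(P, o) = 2*P/(P + o) (a(P, o) = (2*P)/(P + o) = 2*P/(P + o))
J = -2*√9111935/35 (J = -2*√(7436 + 2*81/(81 - 11)) = -2*√(7436 + 2*81/70) = -2*√(7436 + 2*81*(1/70)) = -2*√(7436 + 81/35) = -2*√9111935/35 ≈ -172.49)
23933 - J = 23933 - (-2)*√9111935/35 = 23933 + 2*√9111935/35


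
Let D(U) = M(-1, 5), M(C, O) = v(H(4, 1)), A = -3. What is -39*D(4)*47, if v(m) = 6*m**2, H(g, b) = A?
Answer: -98982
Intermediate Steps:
H(g, b) = -3
M(C, O) = 54 (M(C, O) = 6*(-3)**2 = 6*9 = 54)
D(U) = 54
-39*D(4)*47 = -39*54*47 = -2106*47 = -98982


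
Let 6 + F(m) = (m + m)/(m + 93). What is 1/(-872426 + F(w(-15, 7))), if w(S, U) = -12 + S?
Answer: -11/9596761 ≈ -1.1462e-6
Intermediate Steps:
F(m) = -6 + 2*m/(93 + m) (F(m) = -6 + (m + m)/(m + 93) = -6 + (2*m)/(93 + m) = -6 + 2*m/(93 + m))
1/(-872426 + F(w(-15, 7))) = 1/(-872426 + 2*(-279 - 2*(-12 - 15))/(93 + (-12 - 15))) = 1/(-872426 + 2*(-279 - 2*(-27))/(93 - 27)) = 1/(-872426 + 2*(-279 + 54)/66) = 1/(-872426 + 2*(1/66)*(-225)) = 1/(-872426 - 75/11) = 1/(-9596761/11) = -11/9596761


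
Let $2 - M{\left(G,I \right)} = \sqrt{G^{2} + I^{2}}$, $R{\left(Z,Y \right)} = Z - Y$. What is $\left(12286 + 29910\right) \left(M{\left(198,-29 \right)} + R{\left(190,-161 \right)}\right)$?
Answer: $14895188 - 42196 \sqrt{40045} \approx 6.4512 \cdot 10^{6}$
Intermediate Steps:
$M{\left(G,I \right)} = 2 - \sqrt{G^{2} + I^{2}}$
$\left(12286 + 29910\right) \left(M{\left(198,-29 \right)} + R{\left(190,-161 \right)}\right) = \left(12286 + 29910\right) \left(\left(2 - \sqrt{198^{2} + \left(-29\right)^{2}}\right) + \left(190 - -161\right)\right) = 42196 \left(\left(2 - \sqrt{39204 + 841}\right) + \left(190 + 161\right)\right) = 42196 \left(\left(2 - \sqrt{40045}\right) + 351\right) = 42196 \left(353 - \sqrt{40045}\right) = 14895188 - 42196 \sqrt{40045}$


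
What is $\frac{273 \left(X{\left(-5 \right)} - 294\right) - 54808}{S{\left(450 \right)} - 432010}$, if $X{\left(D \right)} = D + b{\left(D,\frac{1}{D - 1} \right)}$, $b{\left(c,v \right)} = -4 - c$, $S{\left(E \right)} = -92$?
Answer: $\frac{68081}{216051} \approx 0.31512$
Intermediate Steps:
$X{\left(D \right)} = -4$ ($X{\left(D \right)} = D - \left(4 + D\right) = -4$)
$\frac{273 \left(X{\left(-5 \right)} - 294\right) - 54808}{S{\left(450 \right)} - 432010} = \frac{273 \left(-4 - 294\right) - 54808}{-92 - 432010} = \frac{273 \left(-298\right) - 54808}{-432102} = \left(-81354 - 54808\right) \left(- \frac{1}{432102}\right) = \left(-136162\right) \left(- \frac{1}{432102}\right) = \frac{68081}{216051}$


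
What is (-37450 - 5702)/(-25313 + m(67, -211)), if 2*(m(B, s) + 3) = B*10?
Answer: 14384/8327 ≈ 1.7274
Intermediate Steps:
m(B, s) = -3 + 5*B (m(B, s) = -3 + (B*10)/2 = -3 + (10*B)/2 = -3 + 5*B)
(-37450 - 5702)/(-25313 + m(67, -211)) = (-37450 - 5702)/(-25313 + (-3 + 5*67)) = -43152/(-25313 + (-3 + 335)) = -43152/(-25313 + 332) = -43152/(-24981) = -43152*(-1/24981) = 14384/8327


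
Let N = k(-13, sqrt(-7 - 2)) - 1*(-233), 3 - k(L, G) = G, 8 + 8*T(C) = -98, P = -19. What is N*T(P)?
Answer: -3127 + 159*I/4 ≈ -3127.0 + 39.75*I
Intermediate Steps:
T(C) = -53/4 (T(C) = -1 + (1/8)*(-98) = -1 - 49/4 = -53/4)
k(L, G) = 3 - G
N = 236 - 3*I (N = (3 - sqrt(-7 - 2)) - 1*(-233) = (3 - sqrt(-9)) + 233 = (3 - 3*I) + 233 = 236 - 3*I ≈ 236.0 - 3.0*I)
N*T(P) = (236 - 3*I)*(-53/4) = -3127 + 159*I/4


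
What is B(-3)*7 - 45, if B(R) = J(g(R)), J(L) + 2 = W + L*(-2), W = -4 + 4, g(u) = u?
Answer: -17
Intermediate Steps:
W = 0
J(L) = -2 - 2*L (J(L) = -2 + (0 + L*(-2)) = -2 + (0 - 2*L) = -2 - 2*L)
B(R) = -2 - 2*R
B(-3)*7 - 45 = (-2 - 2*(-3))*7 - 45 = (-2 + 6)*7 - 45 = 4*7 - 45 = 28 - 45 = -17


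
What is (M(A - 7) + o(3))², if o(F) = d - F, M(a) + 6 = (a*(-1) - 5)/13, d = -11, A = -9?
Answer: 62001/169 ≈ 366.87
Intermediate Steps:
M(a) = -83/13 - a/13 (M(a) = -6 + (a*(-1) - 5)/13 = -6 + (-a - 5)*(1/13) = -6 + (-5 - a)*(1/13) = -6 + (-5/13 - a/13) = -83/13 - a/13)
o(F) = -11 - F
(M(A - 7) + o(3))² = ((-83/13 - (-9 - 7)/13) + (-11 - 1*3))² = ((-83/13 - 1/13*(-16)) + (-11 - 3))² = ((-83/13 + 16/13) - 14)² = (-67/13 - 14)² = (-249/13)² = 62001/169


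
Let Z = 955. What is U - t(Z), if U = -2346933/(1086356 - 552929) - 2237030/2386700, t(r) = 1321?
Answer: -56286657966727/42437674030 ≈ -1326.3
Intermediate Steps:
U = -226490573097/42437674030 (U = -2346933/533427 - 2237030*1/2386700 = -2346933*1/533427 - 223703/238670 = -782311/177809 - 223703/238670 = -226490573097/42437674030 ≈ -5.3370)
U - t(Z) = -226490573097/42437674030 - 1*1321 = -226490573097/42437674030 - 1321 = -56286657966727/42437674030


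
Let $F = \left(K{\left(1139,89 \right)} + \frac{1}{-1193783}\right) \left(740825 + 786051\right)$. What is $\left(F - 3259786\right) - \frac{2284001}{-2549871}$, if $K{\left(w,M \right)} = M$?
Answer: $\frac{403731374083092363541}{3043992651993} \approx 1.3263 \cdot 10^{8}$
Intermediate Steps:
$F = \frac{162225514932936}{1193783}$ ($F = \left(89 + \frac{1}{-1193783}\right) \left(740825 + 786051\right) = \left(89 - \frac{1}{1193783}\right) 1526876 = \frac{106246686}{1193783} \cdot 1526876 = \frac{162225514932936}{1193783} \approx 1.3589 \cdot 10^{8}$)
$\left(F - 3259786\right) - \frac{2284001}{-2549871} = \left(\frac{162225514932936}{1193783} - 3259786\right) - \frac{2284001}{-2549871} = \frac{158334037822498}{1193783} - - \frac{2284001}{2549871} = \frac{158334037822498}{1193783} + \frac{2284001}{2549871} = \frac{403731374083092363541}{3043992651993}$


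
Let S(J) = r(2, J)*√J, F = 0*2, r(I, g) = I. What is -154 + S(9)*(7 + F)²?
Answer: 140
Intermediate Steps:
F = 0
S(J) = 2*√J
-154 + S(9)*(7 + F)² = -154 + (2*√9)*(7 + 0)² = -154 + (2*3)*7² = -154 + 6*49 = -154 + 294 = 140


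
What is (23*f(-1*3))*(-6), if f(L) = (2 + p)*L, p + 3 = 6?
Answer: 2070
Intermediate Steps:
p = 3 (p = -3 + 6 = 3)
f(L) = 5*L (f(L) = (2 + 3)*L = 5*L)
(23*f(-1*3))*(-6) = (23*(5*(-1*3)))*(-6) = (23*(5*(-3)))*(-6) = (23*(-15))*(-6) = -345*(-6) = 2070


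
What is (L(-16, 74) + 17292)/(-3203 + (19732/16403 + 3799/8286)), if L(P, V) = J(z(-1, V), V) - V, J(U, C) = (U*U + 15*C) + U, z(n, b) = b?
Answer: -3245384530524/435110757025 ≈ -7.4588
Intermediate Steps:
J(U, C) = U + U² + 15*C (J(U, C) = (U² + 15*C) + U = U + U² + 15*C)
L(P, V) = V² + 15*V (L(P, V) = (V + V² + 15*V) - V = (V² + 16*V) - V = V² + 15*V)
(L(-16, 74) + 17292)/(-3203 + (19732/16403 + 3799/8286)) = (74*(15 + 74) + 17292)/(-3203 + (19732/16403 + 3799/8286)) = (74*89 + 17292)/(-3203 + (19732*(1/16403) + 3799*(1/8286))) = (6586 + 17292)/(-3203 + (19732/16403 + 3799/8286)) = 23878/(-3203 + 225814349/135915258) = 23878/(-435110757025/135915258) = 23878*(-135915258/435110757025) = -3245384530524/435110757025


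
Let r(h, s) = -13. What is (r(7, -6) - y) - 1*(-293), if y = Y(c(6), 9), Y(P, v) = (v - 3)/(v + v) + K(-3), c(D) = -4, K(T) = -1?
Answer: 842/3 ≈ 280.67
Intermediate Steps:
Y(P, v) = -1 + (-3 + v)/(2*v) (Y(P, v) = (v - 3)/(v + v) - 1 = (-3 + v)/((2*v)) - 1 = (-3 + v)*(1/(2*v)) - 1 = (-3 + v)/(2*v) - 1 = -1 + (-3 + v)/(2*v))
y = -2/3 (y = (1/2)*(-3 - 1*9)/9 = (1/2)*(1/9)*(-3 - 9) = (1/2)*(1/9)*(-12) = -2/3 ≈ -0.66667)
(r(7, -6) - y) - 1*(-293) = (-13 - 1*(-2/3)) - 1*(-293) = (-13 + 2/3) + 293 = -37/3 + 293 = 842/3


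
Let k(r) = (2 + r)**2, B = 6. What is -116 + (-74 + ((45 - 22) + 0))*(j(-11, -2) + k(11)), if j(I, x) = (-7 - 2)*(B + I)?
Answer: -11030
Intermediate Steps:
j(I, x) = -54 - 9*I (j(I, x) = (-7 - 2)*(6 + I) = -9*(6 + I) = -54 - 9*I)
-116 + (-74 + ((45 - 22) + 0))*(j(-11, -2) + k(11)) = -116 + (-74 + ((45 - 22) + 0))*((-54 - 9*(-11)) + (2 + 11)**2) = -116 + (-74 + (23 + 0))*((-54 + 99) + 13**2) = -116 + (-74 + 23)*(45 + 169) = -116 - 51*214 = -116 - 10914 = -11030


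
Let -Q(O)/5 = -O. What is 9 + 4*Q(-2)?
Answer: -31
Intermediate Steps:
Q(O) = 5*O (Q(O) = -(-5)*O = 5*O)
9 + 4*Q(-2) = 9 + 4*(5*(-2)) = 9 + 4*(-10) = 9 - 40 = -31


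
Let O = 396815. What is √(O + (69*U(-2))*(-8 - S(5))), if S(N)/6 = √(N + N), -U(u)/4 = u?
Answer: √(392399 - 3312*√10) ≈ 618.00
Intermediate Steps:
U(u) = -4*u
S(N) = 6*√2*√N (S(N) = 6*√(N + N) = 6*√(2*N) = 6*(√2*√N) = 6*√2*√N)
√(O + (69*U(-2))*(-8 - S(5))) = √(396815 + (69*(-4*(-2)))*(-8 - 6*√2*√5)) = √(396815 + (69*8)*(-8 - 6*√10)) = √(396815 + 552*(-8 - 6*√10)) = √(396815 + (-4416 - 3312*√10)) = √(392399 - 3312*√10)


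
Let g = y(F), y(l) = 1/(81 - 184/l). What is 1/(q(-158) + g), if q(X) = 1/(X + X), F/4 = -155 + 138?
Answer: 449668/3949 ≈ 113.87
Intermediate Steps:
F = -68 (F = 4*(-155 + 138) = 4*(-17) = -68)
g = 17/1423 (g = -68/(-184 + 81*(-68)) = -68/(-184 - 5508) = -68/(-5692) = -68*(-1/5692) = 17/1423 ≈ 0.011947)
q(X) = 1/(2*X)
1/(q(-158) + g) = 1/((½)/(-158) + 17/1423) = 1/((½)*(-1/158) + 17/1423) = 1/(-1/316 + 17/1423) = 1/(3949/449668) = 449668/3949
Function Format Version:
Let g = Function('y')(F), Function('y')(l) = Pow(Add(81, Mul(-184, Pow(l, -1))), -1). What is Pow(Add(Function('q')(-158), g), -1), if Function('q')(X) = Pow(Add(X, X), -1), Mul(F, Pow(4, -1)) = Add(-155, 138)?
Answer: Rational(449668, 3949) ≈ 113.87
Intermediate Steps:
F = -68 (F = Mul(4, Add(-155, 138)) = Mul(4, -17) = -68)
g = Rational(17, 1423) (g = Mul(-68, Pow(Add(-184, Mul(81, -68)), -1)) = Mul(-68, Pow(Add(-184, -5508), -1)) = Mul(-68, Pow(-5692, -1)) = Mul(-68, Rational(-1, 5692)) = Rational(17, 1423) ≈ 0.011947)
Function('q')(X) = Mul(Rational(1, 2), Pow(X, -1)) (Function('q')(X) = Pow(Mul(2, X), -1) = Mul(Rational(1, 2), Pow(X, -1)))
Pow(Add(Function('q')(-158), g), -1) = Pow(Add(Mul(Rational(1, 2), Pow(-158, -1)), Rational(17, 1423)), -1) = Pow(Add(Mul(Rational(1, 2), Rational(-1, 158)), Rational(17, 1423)), -1) = Pow(Add(Rational(-1, 316), Rational(17, 1423)), -1) = Pow(Rational(3949, 449668), -1) = Rational(449668, 3949)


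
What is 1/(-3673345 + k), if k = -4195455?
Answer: -1/7868800 ≈ -1.2708e-7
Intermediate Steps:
1/(-3673345 + k) = 1/(-3673345 - 4195455) = 1/(-7868800) = -1/7868800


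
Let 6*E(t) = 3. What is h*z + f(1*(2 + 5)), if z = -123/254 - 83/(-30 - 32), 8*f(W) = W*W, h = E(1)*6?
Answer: 273649/31496 ≈ 8.6884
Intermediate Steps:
E(t) = 1/2 (E(t) = (1/6)*3 = 1/2)
h = 3 (h = (1/2)*6 = 3)
f(W) = W**2/8 (f(W) = (W*W)/8 = W**2/8)
z = 3364/3937 (z = -123*1/254 - 83/(-62) = -123/254 - 83*(-1/62) = -123/254 + 83/62 = 3364/3937 ≈ 0.85446)
h*z + f(1*(2 + 5)) = 3*(3364/3937) + (1*(2 + 5))**2/8 = 10092/3937 + (1*7)**2/8 = 10092/3937 + (1/8)*7**2 = 10092/3937 + (1/8)*49 = 10092/3937 + 49/8 = 273649/31496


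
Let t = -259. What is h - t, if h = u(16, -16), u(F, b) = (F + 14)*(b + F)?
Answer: 259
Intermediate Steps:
u(F, b) = (14 + F)*(F + b)
h = 0 (h = 16² + 14*16 + 14*(-16) + 16*(-16) = 256 + 224 - 224 - 256 = 0)
h - t = 0 - 1*(-259) = 0 + 259 = 259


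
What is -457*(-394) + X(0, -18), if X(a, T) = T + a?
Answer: 180040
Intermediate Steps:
-457*(-394) + X(0, -18) = -457*(-394) + (-18 + 0) = 180058 - 18 = 180040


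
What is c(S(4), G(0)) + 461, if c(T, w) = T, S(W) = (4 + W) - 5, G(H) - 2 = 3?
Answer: 464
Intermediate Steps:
G(H) = 5 (G(H) = 2 + 3 = 5)
S(W) = -1 + W
c(S(4), G(0)) + 461 = (-1 + 4) + 461 = 3 + 461 = 464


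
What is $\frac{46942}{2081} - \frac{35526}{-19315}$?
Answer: $\frac{980614336}{40194515} \approx 24.397$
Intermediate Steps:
$\frac{46942}{2081} - \frac{35526}{-19315} = 46942 \cdot \frac{1}{2081} - - \frac{35526}{19315} = \frac{46942}{2081} + \frac{35526}{19315} = \frac{980614336}{40194515}$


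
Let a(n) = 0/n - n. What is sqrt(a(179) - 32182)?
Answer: I*sqrt(32361) ≈ 179.89*I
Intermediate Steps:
a(n) = -n (a(n) = 0 - n = -n)
sqrt(a(179) - 32182) = sqrt(-1*179 - 32182) = sqrt(-179 - 32182) = sqrt(-32361) = I*sqrt(32361)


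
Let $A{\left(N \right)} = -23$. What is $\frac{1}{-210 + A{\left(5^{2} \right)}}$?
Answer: $- \frac{1}{233} \approx -0.0042918$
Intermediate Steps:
$\frac{1}{-210 + A{\left(5^{2} \right)}} = \frac{1}{-210 - 23} = \frac{1}{-233} = - \frac{1}{233}$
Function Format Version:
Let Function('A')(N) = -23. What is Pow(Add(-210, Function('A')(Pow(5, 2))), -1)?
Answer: Rational(-1, 233) ≈ -0.0042918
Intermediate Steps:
Pow(Add(-210, Function('A')(Pow(5, 2))), -1) = Pow(Add(-210, -23), -1) = Pow(-233, -1) = Rational(-1, 233)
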